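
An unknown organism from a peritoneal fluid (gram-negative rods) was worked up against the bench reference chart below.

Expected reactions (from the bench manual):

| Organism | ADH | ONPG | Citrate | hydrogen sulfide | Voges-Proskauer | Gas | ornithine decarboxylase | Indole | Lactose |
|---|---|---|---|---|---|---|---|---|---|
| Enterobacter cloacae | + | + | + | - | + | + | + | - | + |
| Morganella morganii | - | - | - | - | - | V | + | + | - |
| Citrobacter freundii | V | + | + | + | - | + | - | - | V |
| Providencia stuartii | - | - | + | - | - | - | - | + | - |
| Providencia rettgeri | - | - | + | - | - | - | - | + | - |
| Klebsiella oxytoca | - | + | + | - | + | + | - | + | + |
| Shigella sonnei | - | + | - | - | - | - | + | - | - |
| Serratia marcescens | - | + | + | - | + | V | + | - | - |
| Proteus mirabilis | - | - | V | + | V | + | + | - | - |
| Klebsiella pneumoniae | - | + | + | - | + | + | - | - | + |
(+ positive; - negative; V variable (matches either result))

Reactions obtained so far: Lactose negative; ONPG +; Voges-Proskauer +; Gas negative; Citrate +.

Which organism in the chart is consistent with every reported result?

Serratia marcescens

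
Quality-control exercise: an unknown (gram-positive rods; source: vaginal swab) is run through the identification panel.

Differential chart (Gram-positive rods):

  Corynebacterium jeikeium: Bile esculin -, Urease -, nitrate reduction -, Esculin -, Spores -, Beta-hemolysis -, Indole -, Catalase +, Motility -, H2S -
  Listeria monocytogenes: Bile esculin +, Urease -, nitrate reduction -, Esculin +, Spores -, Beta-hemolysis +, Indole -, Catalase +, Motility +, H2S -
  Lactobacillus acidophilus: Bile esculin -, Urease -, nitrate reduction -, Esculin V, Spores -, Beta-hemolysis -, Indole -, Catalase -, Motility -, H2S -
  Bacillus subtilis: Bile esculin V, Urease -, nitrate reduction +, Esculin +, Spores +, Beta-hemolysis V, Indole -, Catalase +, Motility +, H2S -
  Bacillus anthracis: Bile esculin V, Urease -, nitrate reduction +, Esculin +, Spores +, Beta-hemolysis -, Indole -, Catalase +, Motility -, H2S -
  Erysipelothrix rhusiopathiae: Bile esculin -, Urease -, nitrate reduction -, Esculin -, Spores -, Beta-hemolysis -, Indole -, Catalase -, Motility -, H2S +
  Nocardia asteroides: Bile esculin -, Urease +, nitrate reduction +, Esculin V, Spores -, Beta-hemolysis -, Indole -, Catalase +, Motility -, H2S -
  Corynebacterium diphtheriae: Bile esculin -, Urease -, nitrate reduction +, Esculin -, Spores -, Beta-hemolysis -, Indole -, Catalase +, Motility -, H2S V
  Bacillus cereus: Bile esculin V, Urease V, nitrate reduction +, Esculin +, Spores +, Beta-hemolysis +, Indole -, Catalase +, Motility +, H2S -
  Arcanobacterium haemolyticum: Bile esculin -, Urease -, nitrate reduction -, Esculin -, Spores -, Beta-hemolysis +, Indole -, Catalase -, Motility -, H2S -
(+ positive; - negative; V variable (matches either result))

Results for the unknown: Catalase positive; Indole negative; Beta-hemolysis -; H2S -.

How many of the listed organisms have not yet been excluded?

5

Catalase +: excludes Lactobacillus acidophilus, Erysipelothrix rhusiopathiae, Arcanobacterium haemolyticum — 7 left.
H2S -: all 7 remaining candidates are consistent.
Indole -: all 7 remaining candidates are consistent.
Beta-hemolysis -: excludes Listeria monocytogenes, Bacillus cereus — 5 left.
Still consistent: Bacillus anthracis, Bacillus subtilis, Corynebacterium diphtheriae, Corynebacterium jeikeium, Nocardia asteroides.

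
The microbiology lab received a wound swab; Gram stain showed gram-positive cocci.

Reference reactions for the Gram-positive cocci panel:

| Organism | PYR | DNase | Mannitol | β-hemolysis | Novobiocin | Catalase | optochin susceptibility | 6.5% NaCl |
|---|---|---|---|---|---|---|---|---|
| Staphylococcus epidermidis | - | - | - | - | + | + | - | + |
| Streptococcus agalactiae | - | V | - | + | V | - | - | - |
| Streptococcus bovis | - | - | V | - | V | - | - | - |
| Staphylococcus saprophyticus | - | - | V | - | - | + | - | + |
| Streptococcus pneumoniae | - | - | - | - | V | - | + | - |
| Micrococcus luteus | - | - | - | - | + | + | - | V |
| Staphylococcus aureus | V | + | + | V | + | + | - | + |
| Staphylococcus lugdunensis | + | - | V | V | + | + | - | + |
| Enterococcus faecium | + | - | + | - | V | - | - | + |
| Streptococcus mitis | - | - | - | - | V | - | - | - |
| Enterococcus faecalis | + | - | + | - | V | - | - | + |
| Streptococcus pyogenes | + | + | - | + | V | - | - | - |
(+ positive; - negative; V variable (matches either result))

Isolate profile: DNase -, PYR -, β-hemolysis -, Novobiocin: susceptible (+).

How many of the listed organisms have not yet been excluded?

5

β-hemolysis -: excludes Streptococcus agalactiae, Streptococcus pyogenes — 10 left.
Novobiocin +: excludes Staphylococcus saprophyticus — 9 left.
DNase -: excludes Staphylococcus aureus — 8 left.
PYR -: excludes Staphylococcus lugdunensis, Enterococcus faecium, Enterococcus faecalis — 5 left.
Still consistent: Micrococcus luteus, Staphylococcus epidermidis, Streptococcus bovis, Streptococcus mitis, Streptococcus pneumoniae.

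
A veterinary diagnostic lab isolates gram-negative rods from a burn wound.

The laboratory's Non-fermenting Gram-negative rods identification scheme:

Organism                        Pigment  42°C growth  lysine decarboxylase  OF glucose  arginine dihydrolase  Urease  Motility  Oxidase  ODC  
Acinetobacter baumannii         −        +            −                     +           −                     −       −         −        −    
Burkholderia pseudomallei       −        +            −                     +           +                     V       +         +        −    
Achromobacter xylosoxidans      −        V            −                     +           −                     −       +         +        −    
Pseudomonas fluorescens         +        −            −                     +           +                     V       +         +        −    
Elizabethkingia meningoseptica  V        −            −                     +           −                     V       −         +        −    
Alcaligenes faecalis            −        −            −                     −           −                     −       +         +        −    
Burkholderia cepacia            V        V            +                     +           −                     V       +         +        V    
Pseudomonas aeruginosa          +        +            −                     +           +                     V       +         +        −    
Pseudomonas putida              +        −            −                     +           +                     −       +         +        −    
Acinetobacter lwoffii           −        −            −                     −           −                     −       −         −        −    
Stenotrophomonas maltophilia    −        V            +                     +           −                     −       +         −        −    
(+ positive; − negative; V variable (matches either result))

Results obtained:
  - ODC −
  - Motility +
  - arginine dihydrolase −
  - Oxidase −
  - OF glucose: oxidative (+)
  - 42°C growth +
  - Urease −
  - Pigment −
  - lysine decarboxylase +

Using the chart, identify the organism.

Stenotrophomonas maltophilia

lysine decarboxylase +: excludes 9 organisms — 2 left.
42°C growth +: all 2 remaining candidates are consistent.
OF glucose +: all 2 remaining candidates are consistent.
arginine dihydrolase −: all 2 remaining candidates are consistent.
Oxidase −: excludes Burkholderia cepacia — 1 left.
ODC −: the one remaining candidate is consistent.
Pigment −: the one remaining candidate is consistent.
Motility +: the one remaining candidate is consistent.
Urease −: the one remaining candidate is consistent.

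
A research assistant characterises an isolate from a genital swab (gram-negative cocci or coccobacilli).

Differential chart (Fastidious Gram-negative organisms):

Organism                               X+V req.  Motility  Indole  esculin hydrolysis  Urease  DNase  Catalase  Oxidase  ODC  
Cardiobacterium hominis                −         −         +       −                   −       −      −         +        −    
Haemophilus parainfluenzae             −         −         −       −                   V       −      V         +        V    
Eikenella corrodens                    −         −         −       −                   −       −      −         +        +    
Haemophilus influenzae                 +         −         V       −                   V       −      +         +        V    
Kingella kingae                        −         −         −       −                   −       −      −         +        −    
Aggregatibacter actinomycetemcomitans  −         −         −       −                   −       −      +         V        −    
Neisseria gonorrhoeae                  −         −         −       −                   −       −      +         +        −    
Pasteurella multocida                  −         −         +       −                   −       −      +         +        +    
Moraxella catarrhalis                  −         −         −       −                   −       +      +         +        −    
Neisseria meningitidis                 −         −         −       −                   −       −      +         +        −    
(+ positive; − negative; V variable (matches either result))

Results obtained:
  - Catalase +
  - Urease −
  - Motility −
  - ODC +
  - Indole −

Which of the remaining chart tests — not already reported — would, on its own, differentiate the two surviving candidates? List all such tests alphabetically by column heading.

ODC +: excludes 6 organisms — 4 left.
Indole −: excludes Pasteurella multocida — 3 left.
Urease −: all 3 remaining candidates are consistent.
Motility −: all 3 remaining candidates are consistent.
Catalase +: excludes Eikenella corrodens — 2 left.
Two candidates remain: Haemophilus influenzae and Haemophilus parainfluenzae.
  X+V req.: Haemophilus influenzae +, Haemophilus parainfluenzae − — discriminates.
  esculin hydrolysis: − vs − — same for both, does not separate.
  DNase: − vs − — same for both, does not separate.
  Oxidase: + vs + — same for both, does not separate.

X+V req.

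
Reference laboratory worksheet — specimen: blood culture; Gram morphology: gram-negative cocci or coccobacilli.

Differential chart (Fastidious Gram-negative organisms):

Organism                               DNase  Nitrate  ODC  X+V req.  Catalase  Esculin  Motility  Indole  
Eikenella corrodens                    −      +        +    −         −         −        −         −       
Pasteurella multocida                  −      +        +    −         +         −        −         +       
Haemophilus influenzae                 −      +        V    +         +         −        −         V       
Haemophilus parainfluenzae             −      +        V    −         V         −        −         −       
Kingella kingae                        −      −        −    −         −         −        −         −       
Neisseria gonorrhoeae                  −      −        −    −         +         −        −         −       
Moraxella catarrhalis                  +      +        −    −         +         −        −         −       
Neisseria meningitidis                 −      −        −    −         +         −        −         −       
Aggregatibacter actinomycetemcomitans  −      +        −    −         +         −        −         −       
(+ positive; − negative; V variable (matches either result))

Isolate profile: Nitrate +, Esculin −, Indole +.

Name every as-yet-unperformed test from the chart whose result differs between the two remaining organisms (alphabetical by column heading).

X+V req.

Nitrate +: excludes Kingella kingae, Neisseria gonorrhoeae, Neisseria meningitidis — 6 left.
Indole +: excludes Eikenella corrodens, Haemophilus parainfluenzae, Moraxella catarrhalis, Aggregatibacter actinomycetemcomitans — 2 left.
Esculin −: all 2 remaining candidates are consistent.
Two candidates remain: Haemophilus influenzae and Pasteurella multocida.
  DNase: − vs − — same for both, does not separate.
  ODC: V vs + — variable for at least one, does not separate.
  X+V req.: Haemophilus influenzae +, Pasteurella multocida − — discriminates.
  Catalase: + vs + — same for both, does not separate.
  Motility: − vs − — same for both, does not separate.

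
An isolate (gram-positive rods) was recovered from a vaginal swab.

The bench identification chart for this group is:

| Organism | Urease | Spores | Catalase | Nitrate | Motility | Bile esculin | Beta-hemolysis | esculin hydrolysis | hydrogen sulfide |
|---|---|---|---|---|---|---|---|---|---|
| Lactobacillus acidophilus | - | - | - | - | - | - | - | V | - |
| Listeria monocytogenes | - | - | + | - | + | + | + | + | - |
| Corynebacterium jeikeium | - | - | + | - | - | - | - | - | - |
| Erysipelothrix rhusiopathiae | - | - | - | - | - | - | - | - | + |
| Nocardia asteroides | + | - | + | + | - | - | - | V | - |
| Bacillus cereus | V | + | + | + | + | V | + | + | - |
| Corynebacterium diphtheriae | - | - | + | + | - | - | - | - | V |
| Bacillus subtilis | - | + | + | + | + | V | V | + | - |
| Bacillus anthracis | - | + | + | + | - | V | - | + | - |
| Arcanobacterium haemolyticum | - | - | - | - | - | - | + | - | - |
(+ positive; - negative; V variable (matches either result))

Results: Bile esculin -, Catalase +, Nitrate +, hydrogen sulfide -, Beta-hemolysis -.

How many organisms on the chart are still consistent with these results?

4

hydrogen sulfide -: excludes Erysipelothrix rhusiopathiae — 9 left.
Bile esculin -: excludes Listeria monocytogenes — 8 left.
Nitrate +: excludes Lactobacillus acidophilus, Corynebacterium jeikeium, Arcanobacterium haemolyticum — 5 left.
Catalase +: all 5 remaining candidates are consistent.
Beta-hemolysis -: excludes Bacillus cereus — 4 left.
Still consistent: Bacillus anthracis, Bacillus subtilis, Corynebacterium diphtheriae, Nocardia asteroides.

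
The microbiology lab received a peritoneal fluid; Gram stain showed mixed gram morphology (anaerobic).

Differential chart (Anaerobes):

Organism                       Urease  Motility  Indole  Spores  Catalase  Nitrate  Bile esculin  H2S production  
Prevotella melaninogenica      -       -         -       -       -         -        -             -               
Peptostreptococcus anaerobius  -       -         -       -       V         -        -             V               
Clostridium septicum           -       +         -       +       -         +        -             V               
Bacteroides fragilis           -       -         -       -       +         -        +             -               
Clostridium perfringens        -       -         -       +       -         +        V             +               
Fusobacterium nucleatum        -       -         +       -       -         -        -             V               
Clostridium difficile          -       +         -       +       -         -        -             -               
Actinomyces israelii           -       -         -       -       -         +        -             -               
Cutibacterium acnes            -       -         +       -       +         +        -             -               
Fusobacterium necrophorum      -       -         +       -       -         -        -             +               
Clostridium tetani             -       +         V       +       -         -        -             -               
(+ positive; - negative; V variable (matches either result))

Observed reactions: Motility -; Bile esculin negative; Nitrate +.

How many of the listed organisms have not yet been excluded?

3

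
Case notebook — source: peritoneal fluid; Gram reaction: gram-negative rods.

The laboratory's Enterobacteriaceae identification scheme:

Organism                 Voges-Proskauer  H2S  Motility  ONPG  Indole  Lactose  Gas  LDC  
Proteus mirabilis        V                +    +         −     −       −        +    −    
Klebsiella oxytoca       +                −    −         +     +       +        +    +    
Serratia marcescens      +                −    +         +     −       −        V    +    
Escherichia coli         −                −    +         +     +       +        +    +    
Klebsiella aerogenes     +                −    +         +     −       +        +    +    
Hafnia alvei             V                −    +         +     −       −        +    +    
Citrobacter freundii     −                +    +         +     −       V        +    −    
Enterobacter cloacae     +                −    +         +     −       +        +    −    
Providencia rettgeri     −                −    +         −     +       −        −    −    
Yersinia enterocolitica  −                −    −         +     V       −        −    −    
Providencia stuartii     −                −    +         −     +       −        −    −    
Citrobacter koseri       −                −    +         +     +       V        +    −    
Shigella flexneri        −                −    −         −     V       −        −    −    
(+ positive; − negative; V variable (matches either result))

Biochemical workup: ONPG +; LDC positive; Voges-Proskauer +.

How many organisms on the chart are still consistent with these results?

4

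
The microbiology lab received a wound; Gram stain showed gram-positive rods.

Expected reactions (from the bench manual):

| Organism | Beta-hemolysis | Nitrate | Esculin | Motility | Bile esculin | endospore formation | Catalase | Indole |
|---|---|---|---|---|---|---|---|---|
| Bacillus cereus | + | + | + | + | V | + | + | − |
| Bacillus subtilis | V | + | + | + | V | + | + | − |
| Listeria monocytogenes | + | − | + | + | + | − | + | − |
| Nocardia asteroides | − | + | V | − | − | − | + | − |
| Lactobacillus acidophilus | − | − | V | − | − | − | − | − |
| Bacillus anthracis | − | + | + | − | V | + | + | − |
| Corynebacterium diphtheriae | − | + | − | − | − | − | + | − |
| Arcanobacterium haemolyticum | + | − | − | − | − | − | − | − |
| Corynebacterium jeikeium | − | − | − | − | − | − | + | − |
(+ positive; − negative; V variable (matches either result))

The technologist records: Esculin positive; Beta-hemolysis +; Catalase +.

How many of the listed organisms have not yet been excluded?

3

Catalase +: excludes Lactobacillus acidophilus, Arcanobacterium haemolyticum — 7 left.
Beta-hemolysis +: excludes Nocardia asteroides, Bacillus anthracis, Corynebacterium diphtheriae, Corynebacterium jeikeium — 3 left.
Esculin +: all 3 remaining candidates are consistent.
Still consistent: Bacillus cereus, Bacillus subtilis, Listeria monocytogenes.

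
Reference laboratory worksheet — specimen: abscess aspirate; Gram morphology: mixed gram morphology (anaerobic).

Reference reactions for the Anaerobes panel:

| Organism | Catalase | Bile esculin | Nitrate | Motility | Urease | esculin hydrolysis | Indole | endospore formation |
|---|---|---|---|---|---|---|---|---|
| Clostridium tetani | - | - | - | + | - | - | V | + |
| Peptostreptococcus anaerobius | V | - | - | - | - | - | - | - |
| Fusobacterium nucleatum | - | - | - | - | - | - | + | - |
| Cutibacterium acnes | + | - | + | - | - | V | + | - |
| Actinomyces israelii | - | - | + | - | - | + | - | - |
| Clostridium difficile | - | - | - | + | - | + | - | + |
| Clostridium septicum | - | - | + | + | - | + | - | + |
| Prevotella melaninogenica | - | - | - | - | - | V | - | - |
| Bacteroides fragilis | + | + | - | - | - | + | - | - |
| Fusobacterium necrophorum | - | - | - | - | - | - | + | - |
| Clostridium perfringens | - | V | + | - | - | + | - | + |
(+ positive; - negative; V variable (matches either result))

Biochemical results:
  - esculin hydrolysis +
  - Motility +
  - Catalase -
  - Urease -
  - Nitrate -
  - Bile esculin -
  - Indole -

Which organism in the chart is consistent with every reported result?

Nitrate -: excludes Cutibacterium acnes, Actinomyces israelii, Clostridium septicum, Clostridium perfringens — 7 left.
Urease -: all 7 remaining candidates are consistent.
Indole -: excludes Fusobacterium nucleatum, Fusobacterium necrophorum — 5 left.
Bile esculin -: excludes Bacteroides fragilis — 4 left.
esculin hydrolysis +: excludes Clostridium tetani, Peptostreptococcus anaerobius — 2 left.
Motility +: excludes Prevotella melaninogenica — 1 left.
Catalase -: the one remaining candidate is consistent.

Clostridium difficile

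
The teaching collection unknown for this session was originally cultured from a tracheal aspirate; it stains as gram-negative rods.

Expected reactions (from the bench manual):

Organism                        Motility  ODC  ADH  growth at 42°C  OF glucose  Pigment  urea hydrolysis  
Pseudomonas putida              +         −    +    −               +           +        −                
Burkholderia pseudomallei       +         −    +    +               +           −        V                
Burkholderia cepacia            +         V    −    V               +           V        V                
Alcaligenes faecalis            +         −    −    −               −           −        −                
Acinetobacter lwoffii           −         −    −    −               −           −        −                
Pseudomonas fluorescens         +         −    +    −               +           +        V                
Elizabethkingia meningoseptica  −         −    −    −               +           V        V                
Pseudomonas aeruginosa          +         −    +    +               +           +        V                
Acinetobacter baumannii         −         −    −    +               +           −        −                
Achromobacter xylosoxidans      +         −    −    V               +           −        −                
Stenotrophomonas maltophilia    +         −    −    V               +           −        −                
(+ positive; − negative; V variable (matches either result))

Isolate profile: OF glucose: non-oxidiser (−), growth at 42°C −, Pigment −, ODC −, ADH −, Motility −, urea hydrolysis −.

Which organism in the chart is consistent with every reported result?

Acinetobacter lwoffii

ODC −: all 11 remaining candidates are consistent.
growth at 42°C −: excludes Burkholderia pseudomallei, Pseudomonas aeruginosa, Acinetobacter baumannii — 8 left.
urea hydrolysis −: all 8 remaining candidates are consistent.
Motility −: excludes 6 organisms — 2 left.
ADH −: all 2 remaining candidates are consistent.
Pigment −: all 2 remaining candidates are consistent.
OF glucose −: excludes Elizabethkingia meningoseptica — 1 left.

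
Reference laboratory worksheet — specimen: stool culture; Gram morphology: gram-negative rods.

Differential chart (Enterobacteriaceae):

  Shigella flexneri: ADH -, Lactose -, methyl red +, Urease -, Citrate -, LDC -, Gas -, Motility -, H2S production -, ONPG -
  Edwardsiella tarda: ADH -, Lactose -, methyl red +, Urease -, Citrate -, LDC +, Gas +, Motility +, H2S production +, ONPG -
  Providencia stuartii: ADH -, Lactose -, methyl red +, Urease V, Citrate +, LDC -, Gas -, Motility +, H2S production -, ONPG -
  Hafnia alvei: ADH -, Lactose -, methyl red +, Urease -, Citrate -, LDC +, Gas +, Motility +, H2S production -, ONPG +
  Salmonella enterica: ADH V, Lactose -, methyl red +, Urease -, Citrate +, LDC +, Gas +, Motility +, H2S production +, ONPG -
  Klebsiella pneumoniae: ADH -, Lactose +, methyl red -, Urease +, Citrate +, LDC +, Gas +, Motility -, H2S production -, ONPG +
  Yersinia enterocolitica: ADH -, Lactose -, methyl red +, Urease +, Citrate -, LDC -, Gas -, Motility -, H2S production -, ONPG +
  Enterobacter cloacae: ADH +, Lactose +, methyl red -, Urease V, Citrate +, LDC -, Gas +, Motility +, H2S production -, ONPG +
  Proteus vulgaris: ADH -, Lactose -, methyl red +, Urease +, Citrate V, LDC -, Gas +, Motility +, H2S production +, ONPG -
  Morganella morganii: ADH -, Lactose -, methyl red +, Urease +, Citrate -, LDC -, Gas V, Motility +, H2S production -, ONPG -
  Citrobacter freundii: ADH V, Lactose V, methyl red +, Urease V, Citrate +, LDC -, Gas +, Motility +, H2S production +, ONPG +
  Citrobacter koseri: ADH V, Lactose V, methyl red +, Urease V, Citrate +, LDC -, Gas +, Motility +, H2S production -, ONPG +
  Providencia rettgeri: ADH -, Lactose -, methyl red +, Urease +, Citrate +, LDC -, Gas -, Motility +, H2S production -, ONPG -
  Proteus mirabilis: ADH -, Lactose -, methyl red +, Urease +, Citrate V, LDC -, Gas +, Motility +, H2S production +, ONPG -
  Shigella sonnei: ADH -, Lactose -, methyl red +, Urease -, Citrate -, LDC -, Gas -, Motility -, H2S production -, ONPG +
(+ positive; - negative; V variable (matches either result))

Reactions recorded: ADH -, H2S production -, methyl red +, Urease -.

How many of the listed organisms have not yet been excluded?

5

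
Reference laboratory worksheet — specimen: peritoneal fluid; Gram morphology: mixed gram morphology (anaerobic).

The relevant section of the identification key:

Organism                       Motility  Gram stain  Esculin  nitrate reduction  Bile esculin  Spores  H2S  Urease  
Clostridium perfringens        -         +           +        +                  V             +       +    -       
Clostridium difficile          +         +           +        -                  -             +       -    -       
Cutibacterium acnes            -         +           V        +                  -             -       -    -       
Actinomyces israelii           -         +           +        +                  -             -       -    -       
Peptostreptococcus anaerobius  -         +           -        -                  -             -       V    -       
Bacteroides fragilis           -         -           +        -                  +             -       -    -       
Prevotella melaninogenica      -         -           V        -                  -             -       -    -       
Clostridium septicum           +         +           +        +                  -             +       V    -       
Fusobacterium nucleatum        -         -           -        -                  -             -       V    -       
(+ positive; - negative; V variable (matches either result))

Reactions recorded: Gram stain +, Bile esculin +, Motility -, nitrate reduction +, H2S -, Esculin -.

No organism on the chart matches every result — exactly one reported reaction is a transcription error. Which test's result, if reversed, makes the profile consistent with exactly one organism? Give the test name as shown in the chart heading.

As reported, no row in the chart matches all 6 reactions.
Reversing Motility → still no organism matches.
Reversing Gram stain → still no organism matches.
Reversing H2S → still no organism matches.
Reversing Esculin → still no organism matches.
Reversing Bile esculin (to -) → unique match: Cutibacterium acnes.
Reversing nitrate reduction → still no organism matches.

Bile esculin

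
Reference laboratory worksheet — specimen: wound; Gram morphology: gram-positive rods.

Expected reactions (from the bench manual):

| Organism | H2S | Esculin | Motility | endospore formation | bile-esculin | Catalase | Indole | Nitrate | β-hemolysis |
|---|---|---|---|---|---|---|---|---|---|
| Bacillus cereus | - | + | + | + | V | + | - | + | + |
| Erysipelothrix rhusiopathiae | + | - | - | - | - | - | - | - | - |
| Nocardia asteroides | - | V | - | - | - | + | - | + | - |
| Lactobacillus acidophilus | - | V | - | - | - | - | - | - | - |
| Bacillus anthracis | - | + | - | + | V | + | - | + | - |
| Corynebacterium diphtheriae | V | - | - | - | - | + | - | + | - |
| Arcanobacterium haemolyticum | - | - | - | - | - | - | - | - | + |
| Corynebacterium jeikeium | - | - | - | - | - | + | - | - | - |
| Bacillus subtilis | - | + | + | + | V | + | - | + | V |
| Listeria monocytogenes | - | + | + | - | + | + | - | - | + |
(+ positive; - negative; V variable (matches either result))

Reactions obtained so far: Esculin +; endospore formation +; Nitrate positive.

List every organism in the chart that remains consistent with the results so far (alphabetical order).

Bacillus anthracis, Bacillus cereus, Bacillus subtilis

Nitrate +: excludes 5 organisms — 5 left.
Esculin +: excludes Corynebacterium diphtheriae — 4 left.
endospore formation +: excludes Nocardia asteroides — 3 left.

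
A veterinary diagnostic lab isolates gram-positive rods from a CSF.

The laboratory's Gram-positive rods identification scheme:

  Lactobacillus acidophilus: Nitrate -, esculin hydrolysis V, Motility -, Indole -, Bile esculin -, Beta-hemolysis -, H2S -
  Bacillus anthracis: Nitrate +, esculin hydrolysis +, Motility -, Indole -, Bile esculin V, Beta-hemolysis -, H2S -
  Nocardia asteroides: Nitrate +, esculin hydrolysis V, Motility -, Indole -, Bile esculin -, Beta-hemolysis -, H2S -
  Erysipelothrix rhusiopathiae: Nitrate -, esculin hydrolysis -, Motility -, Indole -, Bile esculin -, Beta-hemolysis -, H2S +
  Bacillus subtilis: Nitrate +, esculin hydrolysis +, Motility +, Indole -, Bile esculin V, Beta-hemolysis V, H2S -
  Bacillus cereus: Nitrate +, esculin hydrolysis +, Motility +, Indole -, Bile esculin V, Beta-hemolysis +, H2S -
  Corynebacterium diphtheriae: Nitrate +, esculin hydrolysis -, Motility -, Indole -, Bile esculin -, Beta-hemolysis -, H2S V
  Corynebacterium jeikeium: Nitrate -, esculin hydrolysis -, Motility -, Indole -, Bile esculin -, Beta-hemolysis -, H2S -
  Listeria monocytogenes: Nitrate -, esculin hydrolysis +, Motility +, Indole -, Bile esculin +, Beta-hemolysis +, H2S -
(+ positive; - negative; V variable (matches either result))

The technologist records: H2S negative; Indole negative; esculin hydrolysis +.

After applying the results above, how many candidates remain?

6

Indole -: all 9 remaining candidates are consistent.
H2S -: excludes Erysipelothrix rhusiopathiae — 8 left.
esculin hydrolysis +: excludes Corynebacterium diphtheriae, Corynebacterium jeikeium — 6 left.
Still consistent: Bacillus anthracis, Bacillus cereus, Bacillus subtilis, Lactobacillus acidophilus, Listeria monocytogenes, Nocardia asteroides.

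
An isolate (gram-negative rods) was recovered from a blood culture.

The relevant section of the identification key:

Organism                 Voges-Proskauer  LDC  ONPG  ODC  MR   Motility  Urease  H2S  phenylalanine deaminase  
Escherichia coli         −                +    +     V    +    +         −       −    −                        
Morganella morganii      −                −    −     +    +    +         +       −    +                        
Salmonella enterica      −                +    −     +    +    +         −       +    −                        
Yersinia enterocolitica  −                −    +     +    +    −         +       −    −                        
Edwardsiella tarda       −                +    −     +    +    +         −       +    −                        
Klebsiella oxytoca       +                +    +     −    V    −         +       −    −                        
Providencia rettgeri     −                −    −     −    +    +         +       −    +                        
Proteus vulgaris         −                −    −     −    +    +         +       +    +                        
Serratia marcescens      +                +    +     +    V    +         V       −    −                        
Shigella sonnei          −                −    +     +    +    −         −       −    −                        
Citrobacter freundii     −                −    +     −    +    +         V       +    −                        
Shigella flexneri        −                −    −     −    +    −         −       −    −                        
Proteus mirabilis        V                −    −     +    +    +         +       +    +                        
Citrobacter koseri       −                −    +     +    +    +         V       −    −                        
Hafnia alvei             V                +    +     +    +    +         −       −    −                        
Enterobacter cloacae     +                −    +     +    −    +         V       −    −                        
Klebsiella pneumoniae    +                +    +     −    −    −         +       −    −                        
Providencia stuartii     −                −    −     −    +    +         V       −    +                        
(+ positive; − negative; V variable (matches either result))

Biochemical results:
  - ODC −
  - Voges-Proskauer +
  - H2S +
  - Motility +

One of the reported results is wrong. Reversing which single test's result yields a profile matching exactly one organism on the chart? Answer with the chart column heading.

ODC

As reported, no row in the chart matches all 4 reactions.
Reversing H2S → still no organism matches.
Reversing ODC (to +) → unique match: Proteus mirabilis.
Reversing Motility → still no organism matches.
Reversing Voges-Proskauer → 2 organisms match (not unique).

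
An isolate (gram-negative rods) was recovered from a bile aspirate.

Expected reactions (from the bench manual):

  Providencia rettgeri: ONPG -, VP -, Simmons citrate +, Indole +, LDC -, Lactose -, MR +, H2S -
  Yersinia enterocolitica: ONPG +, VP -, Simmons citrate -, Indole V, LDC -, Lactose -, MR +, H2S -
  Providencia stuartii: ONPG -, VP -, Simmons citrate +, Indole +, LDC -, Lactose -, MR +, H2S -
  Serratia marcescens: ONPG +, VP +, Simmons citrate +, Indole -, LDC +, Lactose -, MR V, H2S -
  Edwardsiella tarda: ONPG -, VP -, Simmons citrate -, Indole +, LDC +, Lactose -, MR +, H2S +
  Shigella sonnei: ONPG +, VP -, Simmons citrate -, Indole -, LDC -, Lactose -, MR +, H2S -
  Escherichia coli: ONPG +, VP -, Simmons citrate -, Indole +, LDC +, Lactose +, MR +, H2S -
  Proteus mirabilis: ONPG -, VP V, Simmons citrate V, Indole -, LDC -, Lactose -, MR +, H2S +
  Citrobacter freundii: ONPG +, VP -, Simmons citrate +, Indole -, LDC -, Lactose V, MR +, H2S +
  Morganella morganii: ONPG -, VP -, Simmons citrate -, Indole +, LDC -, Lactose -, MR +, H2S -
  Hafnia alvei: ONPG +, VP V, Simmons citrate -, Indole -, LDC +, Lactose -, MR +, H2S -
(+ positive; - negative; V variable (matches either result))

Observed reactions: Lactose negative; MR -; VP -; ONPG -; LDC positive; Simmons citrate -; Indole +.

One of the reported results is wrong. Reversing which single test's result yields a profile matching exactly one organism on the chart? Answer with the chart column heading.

As reported, no row in the chart matches all 7 reactions.
Reversing MR (to +) → unique match: Edwardsiella tarda.
Reversing LDC → still no organism matches.
Reversing VP → still no organism matches.
Reversing ONPG → still no organism matches.
Reversing Indole → still no organism matches.
Reversing Simmons citrate → still no organism matches.
Reversing Lactose → still no organism matches.

MR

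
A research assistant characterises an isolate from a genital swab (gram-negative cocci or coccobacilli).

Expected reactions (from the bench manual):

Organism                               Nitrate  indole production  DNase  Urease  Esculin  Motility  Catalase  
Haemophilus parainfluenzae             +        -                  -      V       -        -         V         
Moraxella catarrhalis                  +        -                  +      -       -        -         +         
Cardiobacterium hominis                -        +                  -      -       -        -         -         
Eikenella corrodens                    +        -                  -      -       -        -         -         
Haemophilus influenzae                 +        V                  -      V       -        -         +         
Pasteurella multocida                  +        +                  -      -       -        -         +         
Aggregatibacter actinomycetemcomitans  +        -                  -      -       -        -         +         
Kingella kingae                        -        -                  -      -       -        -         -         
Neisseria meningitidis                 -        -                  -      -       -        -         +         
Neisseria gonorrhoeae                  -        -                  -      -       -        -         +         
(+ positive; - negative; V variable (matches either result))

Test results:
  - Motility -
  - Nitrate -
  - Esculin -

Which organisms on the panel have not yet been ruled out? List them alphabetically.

Nitrate -: excludes 6 organisms — 4 left.
Motility -: all 4 remaining candidates are consistent.
Esculin -: all 4 remaining candidates are consistent.

Cardiobacterium hominis, Kingella kingae, Neisseria gonorrhoeae, Neisseria meningitidis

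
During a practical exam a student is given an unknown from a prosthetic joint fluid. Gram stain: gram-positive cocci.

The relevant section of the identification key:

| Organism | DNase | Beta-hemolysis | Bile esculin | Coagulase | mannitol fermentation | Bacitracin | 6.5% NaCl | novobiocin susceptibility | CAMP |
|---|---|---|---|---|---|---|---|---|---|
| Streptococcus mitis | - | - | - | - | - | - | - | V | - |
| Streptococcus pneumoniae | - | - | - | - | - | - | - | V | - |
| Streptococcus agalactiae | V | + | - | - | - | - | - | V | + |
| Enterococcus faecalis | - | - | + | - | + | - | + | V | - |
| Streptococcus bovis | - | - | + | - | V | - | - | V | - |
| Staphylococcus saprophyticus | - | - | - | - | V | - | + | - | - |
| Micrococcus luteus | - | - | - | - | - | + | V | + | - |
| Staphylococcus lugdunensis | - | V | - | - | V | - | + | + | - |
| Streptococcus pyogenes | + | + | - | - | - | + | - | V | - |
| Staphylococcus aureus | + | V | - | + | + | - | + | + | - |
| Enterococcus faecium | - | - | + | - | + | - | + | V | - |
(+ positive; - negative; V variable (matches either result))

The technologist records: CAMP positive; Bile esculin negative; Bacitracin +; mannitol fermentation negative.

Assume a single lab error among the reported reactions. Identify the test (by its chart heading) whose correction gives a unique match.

As reported, no row in the chart matches all 4 reactions.
Reversing mannitol fermentation → still no organism matches.
Reversing Bacitracin (to -) → unique match: Streptococcus agalactiae.
Reversing CAMP → 2 organisms match (not unique).
Reversing Bile esculin → still no organism matches.

Bacitracin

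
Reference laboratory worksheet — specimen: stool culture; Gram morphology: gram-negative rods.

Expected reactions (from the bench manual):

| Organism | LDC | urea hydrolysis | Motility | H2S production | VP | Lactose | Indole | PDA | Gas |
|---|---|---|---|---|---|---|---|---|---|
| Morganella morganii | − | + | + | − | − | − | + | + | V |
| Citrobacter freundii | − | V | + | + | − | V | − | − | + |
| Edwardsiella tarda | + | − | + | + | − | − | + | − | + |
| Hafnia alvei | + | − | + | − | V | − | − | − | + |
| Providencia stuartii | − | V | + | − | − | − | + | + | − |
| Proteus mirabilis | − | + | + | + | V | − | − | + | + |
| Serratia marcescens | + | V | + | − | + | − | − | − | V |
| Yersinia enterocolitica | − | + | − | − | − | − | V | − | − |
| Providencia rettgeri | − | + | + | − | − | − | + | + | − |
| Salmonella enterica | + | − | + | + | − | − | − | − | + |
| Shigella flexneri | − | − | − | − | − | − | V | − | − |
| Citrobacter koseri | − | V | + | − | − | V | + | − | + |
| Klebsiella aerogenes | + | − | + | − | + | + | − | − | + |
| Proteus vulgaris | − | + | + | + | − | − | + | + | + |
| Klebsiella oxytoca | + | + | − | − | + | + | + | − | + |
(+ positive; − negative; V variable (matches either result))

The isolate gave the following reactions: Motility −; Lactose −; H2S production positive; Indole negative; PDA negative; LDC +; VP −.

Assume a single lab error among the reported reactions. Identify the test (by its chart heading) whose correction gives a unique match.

Motility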